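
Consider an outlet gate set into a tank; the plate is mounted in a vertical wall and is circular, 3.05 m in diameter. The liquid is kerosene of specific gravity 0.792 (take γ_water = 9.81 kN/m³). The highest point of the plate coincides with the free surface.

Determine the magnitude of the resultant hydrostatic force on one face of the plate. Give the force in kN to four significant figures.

γ = 0.792 × 9.81 = 7.76952 kN/m³.
The centroid is at the centre, 1.525 m below the top of the plate, so the centroid depth is h_c = 1.525 m.
A = π(1.525)² = 7.30617 m².
Resultant F = γ·h_c·A = 7.76952 × 1.525 × 7.30617 = 86.5673 kN.

F ≈ 86.57 kN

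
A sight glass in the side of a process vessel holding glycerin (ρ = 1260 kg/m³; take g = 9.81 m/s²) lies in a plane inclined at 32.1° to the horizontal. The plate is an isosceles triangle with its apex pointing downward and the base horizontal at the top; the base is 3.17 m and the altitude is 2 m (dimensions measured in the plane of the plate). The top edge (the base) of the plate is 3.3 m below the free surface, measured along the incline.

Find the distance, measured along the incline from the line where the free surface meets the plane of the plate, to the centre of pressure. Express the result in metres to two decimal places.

y_p = 4.02 m

γ = ρg = 1260 × 9.81 / 1000 = 12.3606 kN/m³.
Let θ = 32.1° be the plate's angle to the horizontal; measure y along the incline from where the plane meets the free surface. Vertical depth h = y·sinθ with sinθ = 0.531399.
With the apex down, the centroid sits h/3 = 2/3 = 0.666667 m below the base (the top edge), so y_c = 3.3 + 0.666667 = 3.96667 m and h_c = 3.96667 × 0.531399 = 2.10788 m.
A = ½ × 3.17 × 2 = 3.17 m².
Resultant F = γ·h_c·A = 12.3606 × 2.10788 × 3.17 = 82.5933 kN.
I_c = b·h³/36 = 3.17 × 2³/36 = 0.704444 m⁴.
Centre of pressure: y_p = y_c + I_c/(y_c·A) = 3.96667 + 0.704444/(3.96667 × 3.17) = 3.96667 + 0.0560223 = 4.02269 m along the plane.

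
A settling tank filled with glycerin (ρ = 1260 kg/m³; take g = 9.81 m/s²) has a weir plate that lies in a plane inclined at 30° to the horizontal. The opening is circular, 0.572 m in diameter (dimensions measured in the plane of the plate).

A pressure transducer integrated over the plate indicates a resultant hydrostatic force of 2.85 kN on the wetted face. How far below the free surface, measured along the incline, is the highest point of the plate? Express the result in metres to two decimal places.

y_top ≈ 1.51 m

γ = ρg = 1260 × 9.81 / 1000 = 12.3606 kN/m³.
A = π(0.286)² = 0.25697 m².
From F = γ·h_c·A, the centroid depth is h_c = 2.85/(12.3606 × 0.25697) = 0.897269 m.
Let θ = 30° be the plate's angle to the horizontal; measure y along the incline from where the plane meets the free surface. Vertical depth h = y·sinθ with sinθ = 0.500000.
Along the incline, y_c = h_c/sinθ = 0.897269/0.500000 = 1.79454 m.
The centroid is at the centre, 0.286 m below the top of the plate, so the highest point sits at y_top = 1.79454 − 0.286 = 1.50854 m along the incline.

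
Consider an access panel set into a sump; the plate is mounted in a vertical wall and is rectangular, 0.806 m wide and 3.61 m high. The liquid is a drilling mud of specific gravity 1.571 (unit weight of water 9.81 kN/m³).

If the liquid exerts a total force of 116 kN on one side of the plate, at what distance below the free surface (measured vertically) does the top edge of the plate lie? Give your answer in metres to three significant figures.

γ = 1.571 × 9.81 = 15.41151 kN/m³.
A = 0.806 × 3.61 = 2.90966 m².
From F = γ·h_c·A, the centroid depth is h_c = 116/(15.41151 × 2.90966) = 2.58685 m.
The centroid lies 3.61/2 = 1.805 m below the top edge, so the top edge sits at h_top = 2.58685 − 1.805 = 0.78185 m below the surface.

d_top ≈ 0.782 m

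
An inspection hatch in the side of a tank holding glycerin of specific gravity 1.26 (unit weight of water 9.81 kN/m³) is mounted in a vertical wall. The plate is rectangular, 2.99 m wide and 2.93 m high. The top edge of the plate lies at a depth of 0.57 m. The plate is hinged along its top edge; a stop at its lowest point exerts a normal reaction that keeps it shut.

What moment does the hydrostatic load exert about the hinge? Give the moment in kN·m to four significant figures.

M ≈ 400.3 kN·m

γ = 1.26 × 9.81 = 12.3606 kN/m³.
The centroid lies 2.93/2 = 1.465 m below the top edge, so the centroid depth is h_c = 0.57 + 1.465 = 2.035 m.
A = 2.99 × 2.93 = 8.7607 m².
Resultant F = γ·h_c·A = 12.3606 × 2.035 × 8.7607 = 220.365 kN.
I_c = b·h³/12 = 2.99 × 2.93³/12 = 6.26748 m⁴.
Centre of pressure: y_p = y_c + I_c/(y_c·A) = 2.035 + 6.26748/(2.035 × 8.7607) = 2.035 + 0.351552 = 2.38655 m along the plane.
The resultant acts 1.465 + 0.351552 = 1.81655 m (along the plate) below the hinge at the top edge, so the moment about the hinge is M = F × 1.81655 = 220.365 × 1.81655 = 400.304 kN·m.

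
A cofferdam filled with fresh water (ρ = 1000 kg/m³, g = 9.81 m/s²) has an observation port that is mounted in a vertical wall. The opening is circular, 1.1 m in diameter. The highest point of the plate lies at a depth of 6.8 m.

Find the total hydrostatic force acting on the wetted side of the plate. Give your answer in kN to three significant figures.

F ≈ 68.5 kN

γ = ρg = 1000 × 9.81 = 9810 N/m³ = 9.81 kN/m³.
The centroid is at the centre, 0.55 m below the top of the plate, so the centroid depth is h_c = 6.8 + 0.55 = 7.35 m.
A = π(0.55)² = 0.950332 m².
Resultant F = γ·h_c·A = 9.81 × 7.35 × 0.950332 = 68.5223 kN.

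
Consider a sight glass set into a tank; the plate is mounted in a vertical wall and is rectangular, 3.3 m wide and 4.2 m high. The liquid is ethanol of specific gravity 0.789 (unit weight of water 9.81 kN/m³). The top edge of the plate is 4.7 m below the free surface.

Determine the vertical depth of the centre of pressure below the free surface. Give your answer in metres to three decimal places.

γ = 0.789 × 9.81 = 7.74009 kN/m³.
The centroid lies 4.2/2 = 2.1 m below the top edge, so the centroid depth is h_c = 4.7 + 2.1 = 6.8 m.
A = 3.3 × 4.2 = 13.86 m².
Resultant F = γ·h_c·A = 7.74009 × 6.8 × 13.86 = 729.488 kN.
I_c = b·h³/12 = 3.3 × 4.2³/12 = 20.3742 m⁴.
Centre of pressure: y_p = y_c + I_c/(y_c·A) = 6.8 + 20.3742/(6.8 × 13.86) = 6.8 + 0.216176 = 7.01618 m along the plane.

h_p = 7.016 m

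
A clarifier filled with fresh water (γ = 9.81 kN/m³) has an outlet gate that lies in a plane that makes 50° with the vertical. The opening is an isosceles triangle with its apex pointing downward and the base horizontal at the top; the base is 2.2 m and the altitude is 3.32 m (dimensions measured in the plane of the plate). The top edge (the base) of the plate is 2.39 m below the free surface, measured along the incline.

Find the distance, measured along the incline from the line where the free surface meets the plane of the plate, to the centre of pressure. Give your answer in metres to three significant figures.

y_p = 3.67 m

γ = 9.81 kN/m³.
The plate makes 50° with the vertical, i.e. θ = 90° − 50° = 40° to the horizontal. Measuring y along the incline from the free-surface line, vertical depth h = y·sinθ with sinθ = 0.642788.
With the apex down, the centroid sits h/3 = 3.32/3 = 1.10667 m below the base (the top edge), so y_c = 2.39 + 1.10667 = 3.49667 m and h_c = 3.49667 × 0.642788 = 2.24762 m.
A = ½ × 2.2 × 3.32 = 3.652 m².
Resultant F = γ·h_c·A = 9.81 × 2.24762 × 3.652 = 80.5235 kN.
I_c = b·h³/36 = 2.2 × 3.32³/36 = 2.23632 m⁴.
Centre of pressure: y_p = y_c + I_c/(y_c·A) = 3.49667 + 2.23632/(3.49667 × 3.652) = 3.49667 + 0.175125 = 3.67179 m along the plane.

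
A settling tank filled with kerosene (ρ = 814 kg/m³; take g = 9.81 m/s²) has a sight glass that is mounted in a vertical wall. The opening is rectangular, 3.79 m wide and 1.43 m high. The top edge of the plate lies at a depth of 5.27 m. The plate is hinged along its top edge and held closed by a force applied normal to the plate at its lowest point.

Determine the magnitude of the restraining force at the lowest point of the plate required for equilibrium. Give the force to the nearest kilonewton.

P ≈ 135 kN

γ = ρg = 814 × 9.81 / 1000 = 7.98534 kN/m³.
The centroid lies 1.43/2 = 0.715 m below the top edge, so the centroid depth is h_c = 5.27 + 0.715 = 5.985 m.
A = 3.79 × 1.43 = 5.4197 m².
Resultant F = γ·h_c·A = 7.98534 × 5.985 × 5.4197 = 259.02 kN.
I_c = b·h³/12 = 3.79 × 1.43³/12 = 0.923562 m⁴.
Centre of pressure: y_p = y_c + I_c/(y_c·A) = 5.985 + 0.923562/(5.985 × 5.4197) = 5.985 + 0.0284726 = 6.01347 m along the plane.
The resultant acts 0.715 + 0.0284726 = 0.743473 m (along the plate) below the hinge at the top edge, so the moment about the hinge is M = F × 0.743473 = 259.02 × 0.743473 = 192.574 kN·m.
A normal force at the bottom, 1.43 m from the hinge, must supply this moment: P = 192.574/1.43 = 134.667 kN.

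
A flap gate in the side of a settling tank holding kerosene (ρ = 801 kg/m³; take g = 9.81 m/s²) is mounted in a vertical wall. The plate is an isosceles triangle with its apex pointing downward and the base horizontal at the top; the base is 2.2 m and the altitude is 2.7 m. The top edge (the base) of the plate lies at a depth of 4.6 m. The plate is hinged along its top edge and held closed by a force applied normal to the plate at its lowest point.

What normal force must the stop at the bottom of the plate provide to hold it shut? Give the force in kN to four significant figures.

P ≈ 46.29 kN

γ = ρg = 801 × 9.81 / 1000 = 7.85781 kN/m³.
With the apex down, the centroid sits h/3 = 2.7/3 = 0.9 m below the base (the top edge), so the centroid depth is h_c = 4.6 + 0.9 = 5.5 m.
A = ½ × 2.2 × 2.7 = 2.97 m².
Resultant F = γ·h_c·A = 7.85781 × 5.5 × 2.97 = 128.357 kN.
I_c = b·h³/36 = 2.2 × 2.7³/36 = 1.20285 m⁴.
Centre of pressure: y_p = y_c + I_c/(y_c·A) = 5.5 + 1.20285/(5.5 × 2.97) = 5.5 + 0.0736364 = 5.57364 m along the plane.
The resultant acts 0.9 + 0.0736364 = 0.973636 m (along the plate) below the hinge at the top edge, so the moment about the hinge is M = F × 0.973636 = 128.357 × 0.973636 = 124.973 kN·m.
A normal force at the bottom, 2.7 m from the hinge, must supply this moment: P = 124.973/2.7 = 46.2863 kN.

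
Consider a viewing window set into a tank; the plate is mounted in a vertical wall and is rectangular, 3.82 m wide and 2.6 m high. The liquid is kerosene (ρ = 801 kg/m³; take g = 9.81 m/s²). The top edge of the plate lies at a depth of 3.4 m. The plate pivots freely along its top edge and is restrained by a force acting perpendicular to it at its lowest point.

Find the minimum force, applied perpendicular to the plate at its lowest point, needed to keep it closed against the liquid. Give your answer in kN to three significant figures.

γ = ρg = 801 × 9.81 / 1000 = 7.85781 kN/m³.
The centroid lies 2.6/2 = 1.3 m below the top edge, so the centroid depth is h_c = 3.4 + 1.3 = 4.7 m.
A = 3.82 × 2.6 = 9.932 m².
Resultant F = γ·h_c·A = 7.85781 × 4.7 × 9.932 = 366.806 kN.
I_c = b·h³/12 = 3.82 × 2.6³/12 = 5.59503 m⁴.
Centre of pressure: y_p = y_c + I_c/(y_c·A) = 4.7 + 5.59503/(4.7 × 9.932) = 4.7 + 0.119858 = 4.81986 m along the plane.
The resultant acts 1.3 + 0.119858 = 1.41986 m (along the plate) below the hinge at the top edge, so the moment about the hinge is M = F × 1.41986 = 366.806 × 1.41986 = 520.813 kN·m.
A normal force at the bottom, 2.6 m from the hinge, must supply this moment: P = 520.813/2.6 = 200.313 kN.

P ≈ 200 kN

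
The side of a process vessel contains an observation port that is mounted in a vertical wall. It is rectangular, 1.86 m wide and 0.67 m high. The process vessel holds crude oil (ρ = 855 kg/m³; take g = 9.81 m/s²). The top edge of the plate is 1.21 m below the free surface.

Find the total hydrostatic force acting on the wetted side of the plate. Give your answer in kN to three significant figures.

γ = ρg = 855 × 9.81 / 1000 = 8.38755 kN/m³.
The centroid lies 0.67/2 = 0.335 m below the top edge, so the centroid depth is h_c = 1.21 + 0.335 = 1.545 m.
A = 1.86 × 0.67 = 1.2462 m².
Resultant F = γ·h_c·A = 8.38755 × 1.545 × 1.2462 = 16.1492 kN.

F ≈ 16.1 kN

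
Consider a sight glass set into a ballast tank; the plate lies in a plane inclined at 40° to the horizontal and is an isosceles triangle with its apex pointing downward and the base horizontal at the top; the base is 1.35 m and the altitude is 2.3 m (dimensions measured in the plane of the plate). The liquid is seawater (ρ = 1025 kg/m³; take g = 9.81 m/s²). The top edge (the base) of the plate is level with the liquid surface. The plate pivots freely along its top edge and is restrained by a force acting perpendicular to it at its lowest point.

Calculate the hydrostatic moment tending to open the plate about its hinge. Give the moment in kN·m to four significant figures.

M ≈ 8.847 kN·m

γ = ρg = 1025 × 9.81 / 1000 = 10.05525 kN/m³.
Let θ = 40° be the plate's angle to the horizontal; measure y along the incline from where the plane meets the free surface. Vertical depth h = y·sinθ with sinθ = 0.642788.
With the apex down, the centroid sits h/3 = 2.3/3 = 0.766667 m below the base (the top edge), so y_c = 0.766667 m and h_c = 0.766667 × 0.642788 = 0.492804 m.
A = ½ × 1.35 × 2.3 = 1.5525 m².
Resultant F = γ·h_c·A = 10.05525 × 0.492804 × 1.5525 = 7.69305 kN.
I_c = b·h³/36 = 1.35 × 2.3³/36 = 0.456262 m⁴.
Centre of pressure: y_p = y_c + I_c/(y_c·A) = 0.766667 + 0.456262/(0.766667 × 1.5525) = 0.766667 + 0.383333 = 1.15 m along the plane.
The resultant acts 0.766667 + 0.383333 = 1.15 m (along the plate) below the hinge at the top edge, so the moment about the hinge is M = F × 1.15 = 7.69305 × 1.15 = 8.84701 kN·m.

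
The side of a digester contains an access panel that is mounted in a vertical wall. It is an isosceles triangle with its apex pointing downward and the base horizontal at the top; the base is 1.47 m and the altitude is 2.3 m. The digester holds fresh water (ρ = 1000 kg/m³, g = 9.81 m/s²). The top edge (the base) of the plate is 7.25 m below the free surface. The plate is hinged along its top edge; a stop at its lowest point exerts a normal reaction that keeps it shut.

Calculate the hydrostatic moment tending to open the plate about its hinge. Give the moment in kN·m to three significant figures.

γ = ρg = 1000 × 9.81 = 9810 N/m³ = 9.81 kN/m³.
With the apex down, the centroid sits h/3 = 2.3/3 = 0.766667 m below the base (the top edge), so the centroid depth is h_c = 7.25 + 0.766667 = 8.01667 m.
A = ½ × 1.47 × 2.3 = 1.6905 m².
Resultant F = γ·h_c·A = 9.81 × 8.01667 × 1.6905 = 132.947 kN.
I_c = b·h³/36 = 1.47 × 2.3³/36 = 0.496819 m⁴.
Centre of pressure: y_p = y_c + I_c/(y_c·A) = 8.01667 + 0.496819/(8.01667 × 1.6905) = 8.01667 + 0.0366597 = 8.05333 m along the plane.
The resultant acts 0.766667 + 0.0366597 = 0.803327 m (along the plate) below the hinge at the top edge, so the moment about the hinge is M = F × 0.803327 = 132.947 × 0.803327 = 106.8 kN·m.

M ≈ 107 kN·m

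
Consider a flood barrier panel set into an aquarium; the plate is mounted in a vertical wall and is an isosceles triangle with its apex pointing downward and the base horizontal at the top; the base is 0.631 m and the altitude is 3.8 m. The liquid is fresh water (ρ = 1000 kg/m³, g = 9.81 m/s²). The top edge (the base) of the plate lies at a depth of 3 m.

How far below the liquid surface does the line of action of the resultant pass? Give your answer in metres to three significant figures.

h_p = 4.45 m

γ = ρg = 1000 × 9.81 = 9810 N/m³ = 9.81 kN/m³.
With the apex down, the centroid sits h/3 = 3.8/3 = 1.26667 m below the base (the top edge), so the centroid depth is h_c = 3 + 1.26667 = 4.26667 m.
A = ½ × 0.631 × 3.8 = 1.1989 m².
Resultant F = γ·h_c·A = 9.81 × 4.26667 × 1.1989 = 50.1812 kN.
I_c = b·h³/36 = 0.631 × 3.8³/36 = 0.961784 m⁴.
Centre of pressure: y_p = y_c + I_c/(y_c·A) = 4.26667 + 0.961784/(4.26667 × 1.1989) = 4.26667 + 0.188021 = 4.45469 m along the plane.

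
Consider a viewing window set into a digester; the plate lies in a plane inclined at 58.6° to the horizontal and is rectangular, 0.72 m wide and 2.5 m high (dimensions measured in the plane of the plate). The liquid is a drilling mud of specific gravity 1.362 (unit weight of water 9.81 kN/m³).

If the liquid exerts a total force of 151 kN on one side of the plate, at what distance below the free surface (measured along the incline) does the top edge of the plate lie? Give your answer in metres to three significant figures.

y_top ≈ 6.11 m

γ = 1.362 × 9.81 = 13.36122 kN/m³.
A = 0.72 × 2.5 = 1.8 m².
From F = γ·h_c·A, the centroid depth is h_c = 151/(13.36122 × 1.8) = 6.27854 m.
Let θ = 58.6° be the plate's angle to the horizontal; measure y along the incline from where the plane meets the free surface. Vertical depth h = y·sinθ with sinθ = 0.853551.
Along the incline, y_c = h_c/sinθ = 6.27854/0.853551 = 7.35579 m.
The centroid lies 2.5/2 = 1.25 m below the top edge, so the top edge sits at y_top = 7.35579 − 1.25 = 6.10579 m along the incline.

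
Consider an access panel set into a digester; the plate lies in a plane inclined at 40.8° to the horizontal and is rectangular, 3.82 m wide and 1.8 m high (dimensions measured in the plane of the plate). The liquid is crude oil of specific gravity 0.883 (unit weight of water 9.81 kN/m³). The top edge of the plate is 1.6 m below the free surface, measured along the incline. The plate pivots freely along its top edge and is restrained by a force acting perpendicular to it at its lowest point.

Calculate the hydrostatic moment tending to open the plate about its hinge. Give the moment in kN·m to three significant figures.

γ = 0.883 × 9.81 = 8.66223 kN/m³.
Let θ = 40.8° be the plate's angle to the horizontal; measure y along the incline from where the plane meets the free surface. Vertical depth h = y·sinθ with sinθ = 0.653421.
The centroid lies 1.8/2 = 0.9 m below the top edge, so y_c = 1.6 + 0.9 = 2.5 m and h_c = 2.5 × 0.653421 = 1.63355 m.
A = 3.82 × 1.8 = 6.876 m².
Resultant F = γ·h_c·A = 8.66223 × 1.63355 × 6.876 = 97.2967 kN.
I_c = b·h³/12 = 3.82 × 1.8³/12 = 1.85652 m⁴.
Centre of pressure: y_p = y_c + I_c/(y_c·A) = 2.5 + 1.85652/(2.5 × 6.876) = 2.5 + 0.108 = 2.608 m along the plane.
The resultant acts 0.9 + 0.108 = 1.008 m (along the plate) below the hinge at the top edge, so the moment about the hinge is M = F × 1.008 = 97.2967 × 1.008 = 98.0751 kN·m.

M ≈ 98.1 kN·m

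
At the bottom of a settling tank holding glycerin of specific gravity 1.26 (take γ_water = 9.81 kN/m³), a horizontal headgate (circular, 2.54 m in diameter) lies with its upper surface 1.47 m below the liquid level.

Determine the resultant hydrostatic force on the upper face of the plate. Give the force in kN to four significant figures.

γ = 1.26 × 9.81 = 12.3606 kN/m³.
The plate is horizontal, so pressure is uniform at p = γ·h = 12.3606 × 1.47 = 18.1701 kN/m².
A = π(1.27)² = 5.06707 m².
F = p·A = 18.1701 × 5.06707 = 92.0692 kN.

F ≈ 92.07 kN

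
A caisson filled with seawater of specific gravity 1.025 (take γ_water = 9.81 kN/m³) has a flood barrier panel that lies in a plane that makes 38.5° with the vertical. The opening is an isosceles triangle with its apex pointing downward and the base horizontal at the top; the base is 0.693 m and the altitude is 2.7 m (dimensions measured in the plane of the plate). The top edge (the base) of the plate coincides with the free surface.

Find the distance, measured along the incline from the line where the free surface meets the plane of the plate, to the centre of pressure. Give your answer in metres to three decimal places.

y_p = 1.350 m

γ = 1.025 × 9.81 = 10.05525 kN/m³.
The plate makes 38.5° with the vertical, i.e. θ = 90° − 38.5° = 51.5° to the horizontal. Measuring y along the incline from the free-surface line, vertical depth h = y·sinθ with sinθ = 0.782608.
With the apex down, the centroid sits h/3 = 2.7/3 = 0.9 m below the base (the top edge), so y_c = 0.9 m and h_c = 0.9 × 0.782608 = 0.704347 m.
A = ½ × 0.693 × 2.7 = 0.93555 m².
Resultant F = γ·h_c·A = 10.05525 × 0.704347 × 0.93555 = 6.62593 kN.
I_c = b·h³/36 = 0.693 × 2.7³/36 = 0.378898 m⁴.
Centre of pressure: y_p = y_c + I_c/(y_c·A) = 0.9 + 0.378898/(0.9 × 0.93555) = 0.9 + 0.45 = 1.35 m along the plane.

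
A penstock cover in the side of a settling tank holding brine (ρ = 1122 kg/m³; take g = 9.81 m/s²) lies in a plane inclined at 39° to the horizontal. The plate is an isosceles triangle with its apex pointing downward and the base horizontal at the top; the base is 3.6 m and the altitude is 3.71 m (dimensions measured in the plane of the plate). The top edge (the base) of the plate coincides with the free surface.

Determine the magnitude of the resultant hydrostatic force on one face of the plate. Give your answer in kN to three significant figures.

γ = ρg = 1122 × 9.81 / 1000 = 11.00682 kN/m³.
Let θ = 39° be the plate's angle to the horizontal; measure y along the incline from where the plane meets the free surface. Vertical depth h = y·sinθ with sinθ = 0.629320.
With the apex down, the centroid sits h/3 = 3.71/3 = 1.23667 m below the base (the top edge), so y_c = 1.23667 m and h_c = 1.23667 × 0.629320 = 0.778261 m.
A = ½ × 3.6 × 3.71 = 6.678 m².
Resultant F = γ·h_c·A = 11.00682 × 0.778261 × 6.678 = 57.2049 kN.

F ≈ 57.2 kN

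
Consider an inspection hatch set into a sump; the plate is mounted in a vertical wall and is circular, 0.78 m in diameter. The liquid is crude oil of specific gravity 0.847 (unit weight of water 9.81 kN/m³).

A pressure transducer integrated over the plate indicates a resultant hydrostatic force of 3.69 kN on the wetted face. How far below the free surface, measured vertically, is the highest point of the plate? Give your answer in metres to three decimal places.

d_top ≈ 0.539 m

γ = 0.847 × 9.81 = 8.30907 kN/m³.
A = π(0.39)² = 0.477836 m².
From F = γ·h_c·A, the centroid depth is h_c = 3.69/(8.30907 × 0.477836) = 0.929384 m.
The centroid is at the centre, 0.39 m below the top of the plate, so the highest point sits at h_top = 0.929384 − 0.39 = 0.539384 m below the surface.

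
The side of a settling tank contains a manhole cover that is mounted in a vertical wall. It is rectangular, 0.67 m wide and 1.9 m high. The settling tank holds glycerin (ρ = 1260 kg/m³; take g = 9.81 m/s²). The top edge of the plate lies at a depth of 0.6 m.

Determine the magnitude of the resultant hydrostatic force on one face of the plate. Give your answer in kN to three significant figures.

γ = ρg = 1260 × 9.81 / 1000 = 12.3606 kN/m³.
The centroid lies 1.9/2 = 0.95 m below the top edge, so the centroid depth is h_c = 0.6 + 0.95 = 1.55 m.
A = 0.67 × 1.9 = 1.273 m².
Resultant F = γ·h_c·A = 12.3606 × 1.55 × 1.273 = 24.3893 kN.

F ≈ 24.4 kN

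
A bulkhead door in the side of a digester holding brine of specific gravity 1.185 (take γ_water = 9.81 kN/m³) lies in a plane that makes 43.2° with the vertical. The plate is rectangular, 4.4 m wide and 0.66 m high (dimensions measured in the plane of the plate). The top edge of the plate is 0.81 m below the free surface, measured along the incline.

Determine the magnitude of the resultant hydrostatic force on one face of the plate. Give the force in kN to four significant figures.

F ≈ 28.05 kN

γ = 1.185 × 9.81 = 11.62485 kN/m³.
The plate makes 43.2° with the vertical, i.e. θ = 90° − 43.2° = 46.8° to the horizontal. Measuring y along the incline from the free-surface line, vertical depth h = y·sinθ with sinθ = 0.728969.
The centroid lies 0.66/2 = 0.33 m below the top edge, so y_c = 0.81 + 0.33 = 1.14 m and h_c = 1.14 × 0.728969 = 0.831025 m.
A = 4.4 × 0.66 = 2.904 m².
Resultant F = γ·h_c·A = 11.62485 × 0.831025 × 2.904 = 28.0542 kN.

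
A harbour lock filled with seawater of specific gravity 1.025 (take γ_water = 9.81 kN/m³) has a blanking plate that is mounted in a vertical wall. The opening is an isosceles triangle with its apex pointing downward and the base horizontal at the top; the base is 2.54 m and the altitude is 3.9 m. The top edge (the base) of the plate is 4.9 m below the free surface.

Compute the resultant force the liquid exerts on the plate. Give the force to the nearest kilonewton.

γ = 1.025 × 9.81 = 10.05525 kN/m³.
With the apex down, the centroid sits h/3 = 3.9/3 = 1.3 m below the base (the top edge), so the centroid depth is h_c = 4.9 + 1.3 = 6.2 m.
A = ½ × 2.54 × 3.9 = 4.953 m².
Resultant F = γ·h_c·A = 10.05525 × 6.2 × 4.953 = 308.783 kN.

F ≈ 309 kN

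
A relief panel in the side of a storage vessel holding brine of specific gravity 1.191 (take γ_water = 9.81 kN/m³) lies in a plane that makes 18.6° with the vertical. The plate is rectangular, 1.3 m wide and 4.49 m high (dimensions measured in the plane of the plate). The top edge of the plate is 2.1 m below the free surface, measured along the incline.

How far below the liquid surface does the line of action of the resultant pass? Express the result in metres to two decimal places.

h_p = 4.48 m

γ = 1.191 × 9.81 = 11.68371 kN/m³.
The plate makes 18.6° with the vertical, i.e. θ = 90° − 18.6° = 71.4° to the horizontal. Measuring y along the incline from the free-surface line, vertical depth h = y·sinθ with sinθ = 0.947768.
The centroid lies 4.49/2 = 2.245 m below the top edge, so y_c = 2.1 + 2.245 = 4.345 m and h_c = 4.345 × 0.947768 = 4.11805 m.
A = 1.3 × 4.49 = 5.837 m².
Resultant F = γ·h_c·A = 11.68371 × 4.11805 × 5.837 = 280.842 kN.
I_c = b·h³/12 = 1.3 × 4.49³/12 = 9.80621 m⁴.
Centre of pressure: y_p = y_c + I_c/(y_c·A) = 4.345 + 9.80621/(4.345 × 5.837) = 4.345 + 0.386653 = 4.73165 m along the plane.
Vertically, h_p = y_p·sinθ = 4.73165 × 0.947768 = 4.48451 m.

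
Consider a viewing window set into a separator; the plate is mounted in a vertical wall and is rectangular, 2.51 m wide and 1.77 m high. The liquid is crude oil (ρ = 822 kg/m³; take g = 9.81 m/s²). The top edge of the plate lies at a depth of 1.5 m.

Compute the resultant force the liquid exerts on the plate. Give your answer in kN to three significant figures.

F ≈ 85.4 kN

γ = ρg = 822 × 9.81 / 1000 = 8.06382 kN/m³.
The centroid lies 1.77/2 = 0.885 m below the top edge, so the centroid depth is h_c = 1.5 + 0.885 = 2.385 m.
A = 2.51 × 1.77 = 4.4427 m².
Resultant F = γ·h_c·A = 8.06382 × 2.385 × 4.4427 = 85.4429 kN.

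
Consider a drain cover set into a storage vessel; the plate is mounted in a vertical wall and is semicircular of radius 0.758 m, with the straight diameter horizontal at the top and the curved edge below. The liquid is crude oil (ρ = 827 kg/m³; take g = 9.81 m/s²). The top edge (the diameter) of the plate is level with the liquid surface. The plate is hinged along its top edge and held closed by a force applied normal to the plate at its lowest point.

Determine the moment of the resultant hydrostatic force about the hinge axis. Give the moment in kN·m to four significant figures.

γ = ρg = 827 × 9.81 / 1000 = 8.11287 kN/m³.
The centroid of a semicircle lies 4r/(3π) = 0.321705 m from the diameter, here below the top edge, so the centroid depth is h_c = 0.321705 m.
A = πr²/2 = π × 0.758²/2 = 0.902523 m².
Resultant F = γ·h_c·A = 8.11287 × 0.321705 × 0.902523 = 2.35554 kN.
I_c = (π/8 − 8/(9π))·r⁴ = 0.109757 × 0.758⁴ = 0.0362334 m⁴.
Centre of pressure: y_p = y_c + I_c/(y_c·A) = 0.321705 + 0.0362334/(0.321705 × 0.902523) = 0.321705 + 0.124794 = 0.446499 m along the plane.
The resultant acts 0.321705 + 0.124794 = 0.446499 m (along the plate) below the hinge at the top edge, so the moment about the hinge is M = F × 0.446499 = 2.35554 × 0.446499 = 1.05175 kN·m.

M ≈ 1.052 kN·m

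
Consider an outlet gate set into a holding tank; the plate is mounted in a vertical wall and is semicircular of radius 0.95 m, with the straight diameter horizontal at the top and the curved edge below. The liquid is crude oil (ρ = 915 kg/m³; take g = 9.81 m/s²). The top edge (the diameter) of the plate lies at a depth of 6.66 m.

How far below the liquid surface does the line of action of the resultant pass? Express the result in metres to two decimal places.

γ = ρg = 915 × 9.81 / 1000 = 8.97615 kN/m³.
The centroid of a semicircle lies 4r/(3π) = 0.403193 m from the diameter, here below the top edge, so the centroid depth is h_c = 6.66 + 0.403193 = 7.06319 m.
A = πr²/2 = π × 0.95²/2 = 1.41764 m².
Resultant F = γ·h_c·A = 8.97615 × 7.06319 × 1.41764 = 89.8787 kN.
I_c = (π/8 − 8/(9π))·r⁴ = 0.109757 × 0.95⁴ = 0.0893978 m⁴.
Centre of pressure: y_p = y_c + I_c/(y_c·A) = 7.06319 + 0.0893978/(7.06319 × 1.41764) = 7.06319 + 0.00892812 = 7.07212 m along the plane.

h_p = 7.07 m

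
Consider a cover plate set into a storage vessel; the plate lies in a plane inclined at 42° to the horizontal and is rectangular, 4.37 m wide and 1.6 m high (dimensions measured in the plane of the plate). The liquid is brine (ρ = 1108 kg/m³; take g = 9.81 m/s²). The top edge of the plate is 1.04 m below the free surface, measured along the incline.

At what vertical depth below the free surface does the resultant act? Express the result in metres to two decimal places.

γ = ρg = 1108 × 9.81 / 1000 = 10.86948 kN/m³.
Let θ = 42° be the plate's angle to the horizontal; measure y along the incline from where the plane meets the free surface. Vertical depth h = y·sinθ with sinθ = 0.669131.
The centroid lies 1.6/2 = 0.8 m below the top edge, so y_c = 1.04 + 0.8 = 1.84 m and h_c = 1.84 × 0.669131 = 1.2312 m.
A = 4.37 × 1.6 = 6.992 m².
Resultant F = γ·h_c·A = 10.86948 × 1.2312 × 6.992 = 93.5705 kN.
I_c = b·h³/12 = 4.37 × 1.6³/12 = 1.49163 m⁴.
Centre of pressure: y_p = y_c + I_c/(y_c·A) = 1.84 + 1.49163/(1.84 × 6.992) = 1.84 + 0.115942 = 1.95594 m along the plane.
Vertically, h_p = y_p·sinθ = 1.95594 × 0.669131 = 1.30878 m.

h_p = 1.31 m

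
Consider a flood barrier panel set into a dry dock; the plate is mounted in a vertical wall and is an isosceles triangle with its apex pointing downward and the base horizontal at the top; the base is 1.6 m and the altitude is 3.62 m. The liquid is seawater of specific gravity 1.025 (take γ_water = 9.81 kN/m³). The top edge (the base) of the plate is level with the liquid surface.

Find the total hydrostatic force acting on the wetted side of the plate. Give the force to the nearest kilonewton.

γ = 1.025 × 9.81 = 10.05525 kN/m³.
With the apex down, the centroid sits h/3 = 3.62/3 = 1.20667 m below the base (the top edge), so the centroid depth is h_c = 1.20667 m.
A = ½ × 1.6 × 3.62 = 2.896 m².
Resultant F = γ·h_c·A = 10.05525 × 1.20667 × 2.896 = 35.1382 kN.

F ≈ 35 kN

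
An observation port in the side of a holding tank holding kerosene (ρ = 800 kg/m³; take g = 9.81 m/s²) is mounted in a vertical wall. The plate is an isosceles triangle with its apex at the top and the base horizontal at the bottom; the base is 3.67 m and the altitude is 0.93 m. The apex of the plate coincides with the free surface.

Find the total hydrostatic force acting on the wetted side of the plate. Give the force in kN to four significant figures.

γ = ρg = 800 × 9.81 / 1000 = 7.848 kN/m³.
With the apex up, the centroid sits 2h/3 = 2 × 0.93/3 = 0.62 m below the apex, so the centroid depth is h_c = 0.62 m.
A = ½ × 3.67 × 0.93 = 1.70655 m².
Resultant F = γ·h_c·A = 7.848 × 0.62 × 1.70655 = 8.30366 kN.

F ≈ 8.304 kN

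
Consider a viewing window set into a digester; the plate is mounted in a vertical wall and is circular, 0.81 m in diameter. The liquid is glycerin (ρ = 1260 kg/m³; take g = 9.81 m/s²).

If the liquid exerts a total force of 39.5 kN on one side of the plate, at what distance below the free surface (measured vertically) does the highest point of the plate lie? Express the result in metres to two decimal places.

γ = ρg = 1260 × 9.81 / 1000 = 12.3606 kN/m³.
A = π(0.405)² = 0.5153 m².
From F = γ·h_c·A, the centroid depth is h_c = 39.5/(12.3606 × 0.5153) = 6.20151 m.
The centroid is at the centre, 0.405 m below the top of the plate, so the highest point sits at h_top = 6.20151 − 0.405 = 5.79651 m below the surface.

d_top ≈ 5.80 m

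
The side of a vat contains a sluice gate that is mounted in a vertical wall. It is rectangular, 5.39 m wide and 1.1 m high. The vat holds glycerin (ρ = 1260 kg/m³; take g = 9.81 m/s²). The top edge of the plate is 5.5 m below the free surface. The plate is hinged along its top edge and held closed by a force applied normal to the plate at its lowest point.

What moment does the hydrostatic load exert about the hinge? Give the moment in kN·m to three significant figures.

M ≈ 251 kN·m

γ = ρg = 1260 × 9.81 / 1000 = 12.3606 kN/m³.
The centroid lies 1.1/2 = 0.55 m below the top edge, so the centroid depth is h_c = 5.5 + 0.55 = 6.05 m.
A = 5.39 × 1.1 = 5.929 m².
Resultant F = γ·h_c·A = 12.3606 × 6.05 × 5.929 = 443.38 kN.
I_c = b·h³/12 = 5.39 × 1.1³/12 = 0.597841 m⁴.
Centre of pressure: y_p = y_c + I_c/(y_c·A) = 6.05 + 0.597841/(6.05 × 5.929) = 6.05 + 0.0166667 = 6.06667 m along the plane.
The resultant acts 0.55 + 0.0166667 = 0.566667 m (along the plate) below the hinge at the top edge, so the moment about the hinge is M = F × 0.566667 = 443.38 × 0.566667 = 251.249 kN·m.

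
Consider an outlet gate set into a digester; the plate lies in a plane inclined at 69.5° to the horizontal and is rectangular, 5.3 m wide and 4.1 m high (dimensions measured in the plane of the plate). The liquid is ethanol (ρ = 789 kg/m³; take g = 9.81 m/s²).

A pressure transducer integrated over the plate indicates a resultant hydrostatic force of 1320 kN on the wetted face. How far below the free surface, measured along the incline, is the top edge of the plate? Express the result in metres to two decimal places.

γ = ρg = 789 × 9.81 / 1000 = 7.74009 kN/m³.
A = 5.3 × 4.1 = 21.73 m².
From F = γ·h_c·A, the centroid depth is h_c = 1320/(7.74009 × 21.73) = 7.84817 m.
Let θ = 69.5° be the plate's angle to the horizontal; measure y along the incline from where the plane meets the free surface. Vertical depth h = y·sinθ with sinθ = 0.936672.
Along the incline, y_c = h_c/sinθ = 7.84817/0.936672 = 8.37878 m.
The centroid lies 4.1/2 = 2.05 m below the top edge, so the top edge sits at y_top = 8.37878 − 2.05 = 6.32878 m along the incline.

y_top ≈ 6.33 m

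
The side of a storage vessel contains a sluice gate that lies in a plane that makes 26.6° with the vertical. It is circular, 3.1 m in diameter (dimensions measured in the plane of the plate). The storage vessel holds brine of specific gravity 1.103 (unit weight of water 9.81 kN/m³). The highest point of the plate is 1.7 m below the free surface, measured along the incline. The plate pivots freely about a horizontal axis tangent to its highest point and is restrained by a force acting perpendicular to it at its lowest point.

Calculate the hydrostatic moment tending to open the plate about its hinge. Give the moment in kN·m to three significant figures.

γ = 1.103 × 9.81 = 10.82043 kN/m³.
The plate makes 26.6° with the vertical, i.e. θ = 90° − 26.6° = 63.4° to the horizontal. Measuring y along the incline from the free-surface line, vertical depth h = y·sinθ with sinθ = 0.894154.
The centroid is at the centre, 1.55 m below the top of the plate, so y_c = 1.7 + 1.55 = 3.25 m and h_c = 3.25 × 0.894154 = 2.906 m.
A = π(1.55)² = 7.54768 m².
Resultant F = γ·h_c·A = 10.82043 × 2.906 × 7.54768 = 237.331 kN.
I_c = πr⁴/4 = π × 1.55⁴/4 = 4.53332 m⁴.
Centre of pressure: y_p = y_c + I_c/(y_c·A) = 3.25 + 4.53332/(3.25 × 7.54768) = 3.25 + 0.184807 = 3.43481 m along the plane.
The resultant acts 1.55 + 0.184807 = 1.73481 m (along the plate) below the hinge at the top edge, so the moment about the hinge is M = F × 1.73481 = 237.331 × 1.73481 = 411.724 kN·m.

M ≈ 412 kN·m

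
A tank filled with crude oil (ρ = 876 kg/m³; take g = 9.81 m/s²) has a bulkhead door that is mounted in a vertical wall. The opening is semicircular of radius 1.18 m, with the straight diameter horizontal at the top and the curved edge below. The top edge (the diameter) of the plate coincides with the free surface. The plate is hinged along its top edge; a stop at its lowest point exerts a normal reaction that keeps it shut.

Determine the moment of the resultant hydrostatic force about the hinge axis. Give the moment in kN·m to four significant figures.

γ = ρg = 876 × 9.81 / 1000 = 8.59356 kN/m³.
The centroid of a semicircle lies 4r/(3π) = 0.500808 m from the diameter, here below the top edge, so the centroid depth is h_c = 0.500808 m.
A = πr²/2 = π × 1.18²/2 = 2.18718 m².
Resultant F = γ·h_c·A = 8.59356 × 0.500808 × 2.18718 = 9.41302 kN.
I_c = (π/8 − 8/(9π))·r⁴ = 0.109757 × 1.18⁴ = 0.212794 m⁴.
Centre of pressure: y_p = y_c + I_c/(y_c·A) = 0.500808 + 0.212794/(0.500808 × 2.18718) = 0.500808 + 0.194269 = 0.695077 m along the plane.
The resultant acts 0.500808 + 0.194269 = 0.695077 m (along the plate) below the hinge at the top edge, so the moment about the hinge is M = F × 0.695077 = 9.41302 × 0.695077 = 6.54277 kN·m.

M ≈ 6.543 kN·m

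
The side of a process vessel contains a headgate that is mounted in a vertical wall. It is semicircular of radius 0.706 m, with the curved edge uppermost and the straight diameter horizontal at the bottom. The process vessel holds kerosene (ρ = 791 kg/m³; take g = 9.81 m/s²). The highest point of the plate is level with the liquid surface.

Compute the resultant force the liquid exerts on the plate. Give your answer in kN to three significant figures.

F ≈ 2.47 kN

γ = ρg = 791 × 9.81 / 1000 = 7.75971 kN/m³.
The centroid lies 4r/(3π) = 0.299636 m above the diameter, so r − 4r/(3π) = 0.706 − 0.299636 = 0.406364 m below the topmost point, so the centroid depth is h_c = 0.406364 m.
A = πr²/2 = π × 0.706²/2 = 0.782941 m².
Resultant F = γ·h_c·A = 7.75971 × 0.406364 × 0.782941 = 2.46882 kN.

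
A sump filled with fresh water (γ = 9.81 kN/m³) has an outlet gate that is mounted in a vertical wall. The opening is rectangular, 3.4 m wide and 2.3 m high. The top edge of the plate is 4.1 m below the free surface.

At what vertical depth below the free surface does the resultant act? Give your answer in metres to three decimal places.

h_p = 5.334 m

γ = 9.81 kN/m³.
The centroid lies 2.3/2 = 1.15 m below the top edge, so the centroid depth is h_c = 4.1 + 1.15 = 5.25 m.
A = 3.4 × 2.3 = 7.82 m².
Resultant F = γ·h_c·A = 9.81 × 5.25 × 7.82 = 402.75 kN.
I_c = b·h³/12 = 3.4 × 2.3³/12 = 3.44732 m⁴.
Centre of pressure: y_p = y_c + I_c/(y_c·A) = 5.25 + 3.44732/(5.25 × 7.82) = 5.25 + 0.0839683 = 5.33397 m along the plane.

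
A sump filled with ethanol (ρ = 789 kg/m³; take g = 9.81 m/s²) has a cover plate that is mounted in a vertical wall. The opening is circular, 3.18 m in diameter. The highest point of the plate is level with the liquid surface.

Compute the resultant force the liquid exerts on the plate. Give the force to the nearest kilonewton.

F ≈ 98 kN

γ = ρg = 789 × 9.81 / 1000 = 7.74009 kN/m³.
The centroid is at the centre, 1.59 m below the top of the plate, so the centroid depth is h_c = 1.59 m.
A = π(1.59)² = 7.94226 m².
Resultant F = γ·h_c·A = 7.74009 × 1.59 × 7.94226 = 97.7434 kN.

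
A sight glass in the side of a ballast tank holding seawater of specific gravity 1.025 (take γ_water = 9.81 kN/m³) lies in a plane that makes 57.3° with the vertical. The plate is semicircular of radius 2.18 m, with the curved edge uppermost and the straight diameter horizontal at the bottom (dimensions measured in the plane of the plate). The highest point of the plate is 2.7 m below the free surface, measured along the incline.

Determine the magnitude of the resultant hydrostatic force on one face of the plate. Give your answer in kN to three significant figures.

F ≈ 160 kN

γ = 1.025 × 9.81 = 10.05525 kN/m³.
The plate makes 57.3° with the vertical, i.e. θ = 90° − 57.3° = 32.7° to the horizontal. Measuring y along the incline from the free-surface line, vertical depth h = y·sinθ with sinθ = 0.540240.
The centroid lies 4r/(3π) = 0.925221 m above the diameter, so r − 4r/(3π) = 2.18 − 0.925221 = 1.25478 m below the topmost point, so y_c = 2.7 + 1.25478 = 3.95478 m and h_c = 3.95478 × 0.540240 = 2.13653 m.
A = πr²/2 = π × 2.18²/2 = 7.46505 m².
Resultant F = γ·h_c·A = 10.05525 × 2.13653 × 7.46505 = 160.374 kN.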